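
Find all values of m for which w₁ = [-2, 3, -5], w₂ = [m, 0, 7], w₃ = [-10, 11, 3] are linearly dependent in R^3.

The set is linearly dependent precisely when det[w₁; w₂; w₃] = 0.
The determinant works out to -64*m - 56.
This vanishes exactly when m = -7/8.

m = -7/8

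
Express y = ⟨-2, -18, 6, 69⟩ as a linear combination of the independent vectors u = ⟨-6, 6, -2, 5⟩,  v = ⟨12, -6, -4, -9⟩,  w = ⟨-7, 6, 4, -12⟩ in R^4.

y = -3u - 4v - 4w

Set up the augmented matrix [u | v | w | y] and row-reduce.
Row-reducing the augmented matrix gives the unique coefficients (a₁, a₂, a₃) = (-3, -4, -4).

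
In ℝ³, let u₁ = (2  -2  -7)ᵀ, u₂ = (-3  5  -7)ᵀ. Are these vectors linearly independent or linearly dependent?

linearly independent

Place the vectors as rows of a 2×3 matrix and reduce to echelon form.
The reduction yields 2 nonzero rows, so the rank is 2.
Since rank = 2 (the number of vectors), the set is linearly independent.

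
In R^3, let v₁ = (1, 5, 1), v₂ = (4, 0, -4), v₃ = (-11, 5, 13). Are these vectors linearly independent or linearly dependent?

The matrix [v₁|v₂|v₃] has determinant 0.
A zero determinant means the columns are linearly dependent.

linearly dependent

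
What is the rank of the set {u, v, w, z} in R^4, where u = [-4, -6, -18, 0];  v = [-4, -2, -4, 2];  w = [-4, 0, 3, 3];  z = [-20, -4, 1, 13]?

2

Put the 4×4 matrix [u|v|w|z] into echelon form.
Exactly 2 pivots survive; hence the rank is 2.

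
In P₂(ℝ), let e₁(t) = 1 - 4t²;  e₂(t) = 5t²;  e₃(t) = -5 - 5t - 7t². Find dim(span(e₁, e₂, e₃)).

3

Represent each element by its coordinate vector in ℝ³.
Form the matrix with e₁, e₂, e₃ as columns and reduce.
There are 3 pivot columns, so rank = 3.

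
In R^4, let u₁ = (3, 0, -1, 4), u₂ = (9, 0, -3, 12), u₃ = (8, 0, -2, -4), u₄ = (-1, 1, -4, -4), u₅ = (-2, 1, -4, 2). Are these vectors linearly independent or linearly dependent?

There are 5 vectors in a 4-dimensional space, so they cannot be linearly independent.

linearly dependent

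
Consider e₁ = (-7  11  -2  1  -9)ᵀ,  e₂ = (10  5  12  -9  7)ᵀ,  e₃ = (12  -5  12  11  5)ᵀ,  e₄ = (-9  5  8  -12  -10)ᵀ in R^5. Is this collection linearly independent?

linearly independent

Row-reduce the matrix whose columns are e₁, e₂, e₃, e₄.
The reduction yields 4 nonzero rows, so the rank is 4.
Since rank = 4 (the number of vectors), the set is linearly independent.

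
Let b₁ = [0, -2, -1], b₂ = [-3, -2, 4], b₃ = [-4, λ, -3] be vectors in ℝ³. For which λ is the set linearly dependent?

λ = -58/3

Place the vectors as rows of a 3×3 matrix; dependence ⇔ determinant zero.
Expanding, det = 3*λ + 58.
Solving 3*λ + 58 = 0 yields λ = -58/3.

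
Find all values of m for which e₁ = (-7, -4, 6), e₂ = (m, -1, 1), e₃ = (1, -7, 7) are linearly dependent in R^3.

m = 1/7

Place the vectors as rows of a 3×3 matrix; dependence ⇔ determinant zero.
Expanding, det = 2 - 14*m.
Solving 2 - 14*m = 0 yields m = 1/7.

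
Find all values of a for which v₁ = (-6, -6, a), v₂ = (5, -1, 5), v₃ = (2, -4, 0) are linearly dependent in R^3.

a = -10

The set is linearly dependent precisely when det[v₁; v₂; v₃] = 0.
The determinant works out to -18*a - 180.
Setting this to zero gives a = -10.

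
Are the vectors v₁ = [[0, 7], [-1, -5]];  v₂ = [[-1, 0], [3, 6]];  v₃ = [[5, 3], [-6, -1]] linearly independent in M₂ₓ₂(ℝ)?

linearly independent

Write each element as a coordinate vector in ℝ⁴ using {E₁₁, E₁₂, E₂₁, E₂₂}.
Row-reduce the matrix whose columns are v₁, v₂, v₃.
The reduction yields 3 nonzero rows, so the rank is 3.
Since rank = 3 (the number of vectors), the set is linearly independent.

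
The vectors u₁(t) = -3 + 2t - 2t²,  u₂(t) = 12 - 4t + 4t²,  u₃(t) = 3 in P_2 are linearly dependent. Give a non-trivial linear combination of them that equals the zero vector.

2u₁ + u₂ - 2u₃ = 0

Write each element as a vector in ℝ³ using {1, t, t²}.
Row-reduce the matrix with u₁, u₂, u₃ as columns; the null space gives the coefficients.
A generator of the null space is (2, 1, -2).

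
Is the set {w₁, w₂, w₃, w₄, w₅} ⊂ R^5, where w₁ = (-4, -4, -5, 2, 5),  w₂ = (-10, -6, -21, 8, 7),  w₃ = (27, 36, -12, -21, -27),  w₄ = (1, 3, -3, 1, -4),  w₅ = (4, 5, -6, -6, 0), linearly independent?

linearly dependent

The matrix [w₁|w₂|w₃|w₄|w₅] has determinant 0.
A zero determinant means the columns are linearly dependent.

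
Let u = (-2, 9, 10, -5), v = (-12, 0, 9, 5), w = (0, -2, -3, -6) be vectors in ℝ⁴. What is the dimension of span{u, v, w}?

Apply Gaussian elimination to the matrix whose rows are u, v, w.
The echelon form has 3 nonzero rows, so the rank is 3.

3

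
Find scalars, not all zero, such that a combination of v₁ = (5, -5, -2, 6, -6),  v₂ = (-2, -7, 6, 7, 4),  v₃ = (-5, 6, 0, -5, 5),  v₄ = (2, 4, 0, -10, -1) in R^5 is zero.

3v₁ + v₂ + 3v₃ + v₄ = 0

Row-reduce the matrix with v₁, v₂, v₃, v₄ as columns; the null space gives the coefficients.
One solution (up to scaling) is (3, 1, 3, 1).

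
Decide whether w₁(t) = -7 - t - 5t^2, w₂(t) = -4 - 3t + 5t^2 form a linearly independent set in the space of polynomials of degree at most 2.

linearly independent

Write each element as a coordinate vector in ℝ³ using {1, t, t^2}.
Row-reduce the matrix whose columns are w₁, w₂.
The reduction yields 2 nonzero rows, so the rank is 2.
Since rank = 2 (the number of vectors), the set is linearly independent.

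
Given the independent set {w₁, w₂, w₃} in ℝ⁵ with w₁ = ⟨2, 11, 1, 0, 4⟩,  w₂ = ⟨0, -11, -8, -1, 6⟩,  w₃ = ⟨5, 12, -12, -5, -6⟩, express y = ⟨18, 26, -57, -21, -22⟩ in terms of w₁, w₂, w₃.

y = -w₁ + w₂ + 4w₃

Write y = c₁w₁ + … + c₃w₃ and equate components.
Back-substitution yields (c₁, c₂, c₃) = (-1, 1, 4).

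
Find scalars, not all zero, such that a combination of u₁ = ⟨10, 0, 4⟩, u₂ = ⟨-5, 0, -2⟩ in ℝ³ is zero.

Solve the homogeneous system with u₁, u₂ as columns by row-reducing the coefficient matrix.
One solution (up to scaling) is (1, 2).

u₁ + 2u₂ = 0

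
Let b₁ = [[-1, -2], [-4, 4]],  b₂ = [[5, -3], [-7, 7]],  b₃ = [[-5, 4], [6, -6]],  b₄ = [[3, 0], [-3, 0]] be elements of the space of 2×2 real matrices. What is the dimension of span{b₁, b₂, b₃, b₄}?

Pass to coordinate vectors with respect to the basis {E₁₁, E₁₂, E₂₁, E₂₂}.
Form the matrix with b₁, b₂, b₃, b₄ as columns and reduce.
The echelon form has 4 nonzero rows, so the rank is 4.

dim = 4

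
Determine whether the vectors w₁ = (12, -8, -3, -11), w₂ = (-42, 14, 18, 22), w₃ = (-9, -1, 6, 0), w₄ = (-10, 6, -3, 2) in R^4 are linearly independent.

The matrix [w₁|w₂|w₃|w₄] has determinant 0.
A zero determinant means the columns are linearly dependent.
Indeed 2w₁ + w₂ - 2w₃ = 0.

linearly dependent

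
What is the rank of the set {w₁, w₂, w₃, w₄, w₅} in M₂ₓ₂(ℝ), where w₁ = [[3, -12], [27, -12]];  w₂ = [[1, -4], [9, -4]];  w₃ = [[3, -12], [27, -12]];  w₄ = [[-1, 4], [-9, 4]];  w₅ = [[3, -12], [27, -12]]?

1

Pass to coordinate vectors with respect to the basis {E₁₁, E₁₂, E₂₁, E₂₂}.
Form the matrix with w₁, w₂, w₃, w₄, w₅ as columns and reduce.
Reduction leaves 1 leading entry, giving rank 1.
(With 5 elements in a 4-dimensional space the rank is at most 4.)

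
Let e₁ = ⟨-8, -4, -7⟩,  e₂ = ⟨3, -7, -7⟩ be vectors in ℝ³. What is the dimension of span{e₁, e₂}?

dim = 2

Apply Gaussian elimination to the matrix whose rows are e₁, e₂.
Reduction leaves 2 leading entries, giving rank 2.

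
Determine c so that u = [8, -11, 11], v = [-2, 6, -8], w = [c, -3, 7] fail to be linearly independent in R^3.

c = -28/11

The vectors are dependent exactly when the determinant of the matrix with rows u, v, w vanishes.
Cofactor expansion gives det = 22*c + 56.
Solving 22*c + 56 = 0 yields c = -28/11.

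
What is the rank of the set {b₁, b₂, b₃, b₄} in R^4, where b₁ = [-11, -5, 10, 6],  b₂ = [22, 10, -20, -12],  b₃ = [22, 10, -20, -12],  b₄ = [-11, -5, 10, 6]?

rank 1

Form the matrix with b₁, b₂, b₃, b₄ as columns and reduce.
Reduction leaves 1 leading entry, giving rank 1.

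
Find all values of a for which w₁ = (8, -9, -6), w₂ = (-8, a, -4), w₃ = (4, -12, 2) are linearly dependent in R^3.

The set is linearly dependent precisely when det[w₁; w₂; w₃] = 0.
Cofactor expansion gives det = 40*a - 960.
Setting this to zero gives a = 24.

a = 24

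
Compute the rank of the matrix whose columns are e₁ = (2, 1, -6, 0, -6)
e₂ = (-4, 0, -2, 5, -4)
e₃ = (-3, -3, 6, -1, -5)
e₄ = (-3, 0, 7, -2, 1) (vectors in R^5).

Row-reduce the 4×5 matrix with these as rows.
Reduction leaves 4 leading entries, giving rank 4.

4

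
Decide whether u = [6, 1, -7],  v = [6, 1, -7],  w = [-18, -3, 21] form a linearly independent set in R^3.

Place the vectors as rows of a 3×3 matrix and reduce to echelon form.
The reduction yields 1 nonzero row, so the rank is 1.
Since rank 1 < 3, the set is linearly dependent.

linearly dependent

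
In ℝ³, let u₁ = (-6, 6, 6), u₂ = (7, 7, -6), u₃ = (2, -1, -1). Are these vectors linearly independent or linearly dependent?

linearly independent

Row-reduce the matrix whose columns are u₁, u₂, u₃.
The reduction yields 3 nonzero rows, so the rank is 3.
Since rank = 3 (the number of vectors), the set is linearly independent.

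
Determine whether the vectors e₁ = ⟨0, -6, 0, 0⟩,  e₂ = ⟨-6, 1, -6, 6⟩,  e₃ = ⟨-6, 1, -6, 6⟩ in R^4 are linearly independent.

Two of the vectors are equal, giving an immediate dependence.

linearly dependent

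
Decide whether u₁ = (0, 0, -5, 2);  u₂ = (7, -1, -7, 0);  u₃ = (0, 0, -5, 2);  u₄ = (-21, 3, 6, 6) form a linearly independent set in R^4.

linearly dependent

Form the 4×4 matrix with these as columns; its determinant is 0.
A zero determinant means the columns are linearly dependent.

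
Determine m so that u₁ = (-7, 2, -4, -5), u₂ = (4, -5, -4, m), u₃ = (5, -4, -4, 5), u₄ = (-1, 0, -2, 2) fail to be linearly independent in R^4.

Place the vectors as rows of a 4×4 matrix; dependence ⇔ determinant zero.
Cofactor expansion gives det = -12*m - 124.
Setting this to zero gives m = -31/3.

m = -31/3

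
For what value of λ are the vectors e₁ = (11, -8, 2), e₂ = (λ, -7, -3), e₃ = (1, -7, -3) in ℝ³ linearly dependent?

λ = 1

The vectors are dependent exactly when the determinant of the matrix with rows e₁, e₂, e₃ vanishes.
The determinant works out to 38 - 38*λ.
Solving 38 - 38*λ = 0 yields λ = 1.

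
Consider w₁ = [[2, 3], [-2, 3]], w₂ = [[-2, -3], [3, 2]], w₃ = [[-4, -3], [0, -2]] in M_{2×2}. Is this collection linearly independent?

linearly independent

Write each element as a coordinate vector in ℝ⁴ using {E₁₁, E₁₂, E₂₁, E₂₂}.
Place the vectors as rows of a 3×4 matrix and reduce to echelon form.
The reduction yields 3 nonzero rows, so the rank is 3.
Since rank = 3 (the number of vectors), the set is linearly independent.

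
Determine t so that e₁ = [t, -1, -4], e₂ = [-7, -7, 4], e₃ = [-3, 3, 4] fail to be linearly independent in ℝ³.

The set is linearly dependent precisely when det[e₁; e₂; e₃] = 0.
Expanding, det = 152 - 40*t.
Solving 152 - 40*t = 0 yields t = 19/5.

t = 19/5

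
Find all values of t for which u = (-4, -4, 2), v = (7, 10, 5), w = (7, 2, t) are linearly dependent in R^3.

t = -53/3

Dependence holds iff the 3×3 matrix [u v w] is singular.
The determinant works out to -12*t - 212.
This vanishes exactly when t = -53/3.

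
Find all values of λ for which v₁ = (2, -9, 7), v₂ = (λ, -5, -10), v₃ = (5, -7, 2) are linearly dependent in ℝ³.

λ = 15

Place the vectors as rows of a 3×3 matrix; dependence ⇔ determinant zero.
Cofactor expansion gives det = 465 - 31*λ.
Setting this to zero gives λ = 15.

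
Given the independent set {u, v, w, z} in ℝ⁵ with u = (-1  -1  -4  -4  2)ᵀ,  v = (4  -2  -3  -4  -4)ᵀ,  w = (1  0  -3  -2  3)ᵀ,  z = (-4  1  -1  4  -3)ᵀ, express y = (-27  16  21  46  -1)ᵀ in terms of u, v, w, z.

y = -4u - 4v + w + 4z

Set up the augmented matrix [u | v | w | z | y] and row-reduce.
Row-reducing the augmented matrix gives the unique coefficients (a₁, …, a₄) = (-4, -4, 1, 4).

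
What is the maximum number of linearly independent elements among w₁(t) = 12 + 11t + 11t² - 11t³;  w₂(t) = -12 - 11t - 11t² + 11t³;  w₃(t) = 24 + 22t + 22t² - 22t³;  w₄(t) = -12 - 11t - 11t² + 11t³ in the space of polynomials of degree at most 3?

1

Use coordinates relative to {1, t, …, t³}.
Form the matrix with w₁, w₂, w₃, w₄ as columns and reduce.
Exactly 1 pivot survives; hence the rank is 1.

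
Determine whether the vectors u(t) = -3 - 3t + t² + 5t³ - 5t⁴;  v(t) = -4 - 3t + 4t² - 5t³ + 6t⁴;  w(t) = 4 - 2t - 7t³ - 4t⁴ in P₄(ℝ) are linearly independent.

Take coordinates with respect to the standard basis {1, t, …, t⁴}.
Place the vectors as rows of a 3×5 matrix and reduce to echelon form.
The reduction yields 3 nonzero rows, so the rank is 3.
Since rank = 3 (the number of vectors), the set is linearly independent.

linearly independent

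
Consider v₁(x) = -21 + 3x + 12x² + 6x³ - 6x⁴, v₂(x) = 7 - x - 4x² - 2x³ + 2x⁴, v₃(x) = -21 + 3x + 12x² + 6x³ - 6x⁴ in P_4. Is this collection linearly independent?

linearly dependent

Take coordinates with respect to the standard basis {1, x, …, x⁴}.
One vector is a scalar multiple of another, so the set is dependent.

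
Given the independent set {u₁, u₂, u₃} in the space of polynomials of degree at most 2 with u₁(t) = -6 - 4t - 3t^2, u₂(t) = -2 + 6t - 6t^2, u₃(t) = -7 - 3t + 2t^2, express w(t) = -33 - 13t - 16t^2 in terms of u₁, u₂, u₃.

w = 4u₁ + u₂ + u₃

Identify each element with its coordinate vector in ℝ³ via {1, t, t^2}.
Write w = α₁u₁ + … + α₃u₃ and equate components.
Back-substitution yields (α₁, α₂, α₃) = (4, 1, 1).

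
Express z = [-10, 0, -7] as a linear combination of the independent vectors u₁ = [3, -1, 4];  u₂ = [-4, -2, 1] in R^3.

Set up the augmented matrix [u₁ | u₂ | z] and row-reduce.
Back-substitution yields (c₁, c₂) = (-2, 1).

z = -2u₁ + u₂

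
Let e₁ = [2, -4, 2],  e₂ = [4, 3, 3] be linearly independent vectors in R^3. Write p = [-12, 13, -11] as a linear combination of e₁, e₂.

Write p = α₁e₁ + α₂e₂ and equate components.
Back-substitution yields (α₁, α₂) = (-4, -1).

p = -4e₁ - e₂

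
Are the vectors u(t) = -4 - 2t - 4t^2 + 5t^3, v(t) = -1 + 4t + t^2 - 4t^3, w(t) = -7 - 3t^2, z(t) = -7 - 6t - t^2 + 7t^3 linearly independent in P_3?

linearly independent

Write each element as a coordinate vector in ℝ⁴ using {1, t, …, t^3}.
Row-reduce the matrix whose columns are u, v, w, z.
The reduction yields 4 nonzero rows, so the rank is 4.
Since rank = 4 (the number of vectors), the set is linearly independent.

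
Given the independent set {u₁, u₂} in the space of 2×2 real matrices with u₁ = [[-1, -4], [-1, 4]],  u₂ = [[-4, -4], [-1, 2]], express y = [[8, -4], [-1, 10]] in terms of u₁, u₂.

Take coordinate vectors relative to {E₁₁, E₁₂, E₂₁, E₂₂}.
Write y = c₁u₁ + c₂u₂ and equate components.
Back-substitution yields (c₁, c₂) = (4, -3).

y = 4u₁ - 3u₂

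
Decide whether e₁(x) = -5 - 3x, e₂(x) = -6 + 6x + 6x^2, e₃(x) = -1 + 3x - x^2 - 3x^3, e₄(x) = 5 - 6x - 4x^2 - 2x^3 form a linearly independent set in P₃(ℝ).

Take coordinates with respect to the standard basis {1, x, …, x^3}.
The matrix [e₁|e₂|e₃|e₄] has determinant -546.
A nonzero determinant means the columns are linearly independent.

linearly independent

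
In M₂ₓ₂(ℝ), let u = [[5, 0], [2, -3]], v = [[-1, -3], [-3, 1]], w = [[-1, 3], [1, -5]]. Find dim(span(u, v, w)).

dim = 3

Pass to coordinate vectors with respect to the basis {E₁₁, E₁₂, E₂₁, E₂₂}.
Row-reduce the 3×4 matrix with these as rows.
The echelon form has 3 nonzero rows, so the rank is 3.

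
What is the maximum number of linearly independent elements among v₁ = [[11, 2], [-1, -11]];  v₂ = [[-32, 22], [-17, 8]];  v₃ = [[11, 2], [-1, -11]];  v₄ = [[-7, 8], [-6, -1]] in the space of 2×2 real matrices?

2

Represent each element by its coordinate vector in ℝ⁴.
Row-reduce the 4×4 matrix with these as rows.
Exactly 2 pivots survive; hence the rank is 2.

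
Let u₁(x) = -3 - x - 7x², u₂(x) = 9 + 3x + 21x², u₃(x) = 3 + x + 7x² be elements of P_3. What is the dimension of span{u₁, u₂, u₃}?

Represent each element by its coordinate vector in ℝ⁴.
Put the 4×3 matrix [u₁|u₂|u₃] into echelon form.
The echelon form has 1 nonzero row, so the rank is 1.

dim = 1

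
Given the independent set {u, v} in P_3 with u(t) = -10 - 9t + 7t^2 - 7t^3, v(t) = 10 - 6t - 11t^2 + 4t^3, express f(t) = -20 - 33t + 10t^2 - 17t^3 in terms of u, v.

Identify each element with its coordinate vector in ℝ⁴ via {1, t, …, t^3}.
Set up the augmented matrix [u | v | f] and row-reduce.
Row-reducing the augmented matrix gives the unique coefficients (a₁, a₂) = (3, 1).

f = 3u + v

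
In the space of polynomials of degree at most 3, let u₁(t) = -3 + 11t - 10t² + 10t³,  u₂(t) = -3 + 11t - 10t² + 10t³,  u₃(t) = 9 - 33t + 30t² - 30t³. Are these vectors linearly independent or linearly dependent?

Take coordinates with respect to the standard basis {1, t, …, t³}.
Row-reduce the matrix whose columns are u₁, u₂, u₃.
The reduction yields 1 nonzero row, so the rank is 1.
Since rank 1 < 3, the set is linearly dependent.

linearly dependent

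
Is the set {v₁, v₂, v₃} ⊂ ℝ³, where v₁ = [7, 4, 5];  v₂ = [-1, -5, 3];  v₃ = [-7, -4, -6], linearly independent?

linearly independent

Place the vectors as rows of a 3×3 matrix and reduce to echelon form.
The reduction yields 3 nonzero rows, so the rank is 3.
Since rank = 3 (the number of vectors), the set is linearly independent.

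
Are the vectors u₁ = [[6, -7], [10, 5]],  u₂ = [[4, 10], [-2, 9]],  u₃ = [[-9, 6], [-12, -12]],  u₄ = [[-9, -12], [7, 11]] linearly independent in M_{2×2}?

linearly independent

Write each element as a coordinate vector in ℝ⁴ using {E₁₁, E₁₂, E₂₁, E₂₂}.
Place the vectors as rows of a 4×4 matrix and reduce to echelon form.
The reduction yields 4 nonzero rows, so the rank is 4.
Since rank = 4 (the number of vectors), the set is linearly independent.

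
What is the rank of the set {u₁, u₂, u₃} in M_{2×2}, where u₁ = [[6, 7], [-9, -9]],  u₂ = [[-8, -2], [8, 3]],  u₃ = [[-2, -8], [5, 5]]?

rank 3

Represent each element by its coordinate vector in ℝ⁴.
Put the 4×3 matrix [u₁|u₂|u₃] into echelon form.
Reduction leaves 3 leading entries, giving rank 3.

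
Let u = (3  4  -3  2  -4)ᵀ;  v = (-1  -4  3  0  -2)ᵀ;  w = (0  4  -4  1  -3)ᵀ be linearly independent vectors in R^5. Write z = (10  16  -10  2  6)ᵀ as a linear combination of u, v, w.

z = 2u - 4v - 2w

Write z = a₁u + … + a₃w and equate components.
Row-reducing the augmented matrix gives the unique coefficients (a₁, a₂, a₃) = (2, -4, -2).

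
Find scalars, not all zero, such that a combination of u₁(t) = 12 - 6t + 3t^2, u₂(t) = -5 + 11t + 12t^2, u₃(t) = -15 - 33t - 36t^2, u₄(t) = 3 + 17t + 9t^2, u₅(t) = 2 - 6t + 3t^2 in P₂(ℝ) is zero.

3u₁ + 3u₂ + 2u₃ + 3u₄ = 0

Write each element as a vector in ℝ³ using {1, t, t^2}.
Set up α₁u₁ + … + α₅u₅ = 0 and solve the homogeneous system.
One solution (up to scaling) is (3, 3, 2, 3, 0).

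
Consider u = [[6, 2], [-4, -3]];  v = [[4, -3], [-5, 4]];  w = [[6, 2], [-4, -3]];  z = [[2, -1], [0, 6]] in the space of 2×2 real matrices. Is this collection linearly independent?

Take coordinates with respect to the standard basis {E₁₁, E₁₂, E₂₁, E₂₂}.
Two of the vectors are equal, giving an immediate dependence.

linearly dependent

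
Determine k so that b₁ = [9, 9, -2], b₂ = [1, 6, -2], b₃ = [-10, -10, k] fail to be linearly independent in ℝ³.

The vectors are dependent exactly when the determinant of the matrix with rows b₁, b₂, b₃ vanishes.
Expanding, det = 45*k - 100.
Setting this to zero gives k = 20/9.

k = 20/9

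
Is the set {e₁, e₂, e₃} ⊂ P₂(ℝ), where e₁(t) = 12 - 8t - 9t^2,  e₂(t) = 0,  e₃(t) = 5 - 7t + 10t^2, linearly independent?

linearly dependent

Write each element as a coordinate vector in ℝ³ using {1, t, t^2}.
One of the vectors is the zero vector, so the set is linearly dependent.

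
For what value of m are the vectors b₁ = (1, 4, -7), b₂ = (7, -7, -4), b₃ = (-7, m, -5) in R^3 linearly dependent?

m = 14

The set is linearly dependent precisely when det[b₁; b₂; b₃] = 0.
Cofactor expansion gives det = 630 - 45*m.
Solving 630 - 45*m = 0 yields m = 14.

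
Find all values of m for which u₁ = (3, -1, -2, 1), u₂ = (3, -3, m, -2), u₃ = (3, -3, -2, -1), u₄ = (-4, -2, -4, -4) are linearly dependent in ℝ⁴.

m = 8

Place the vectors as rows of a 4×4 matrix; dependence ⇔ determinant zero.
Expanding, det = 4*m - 32.
Setting this to zero gives m = 8.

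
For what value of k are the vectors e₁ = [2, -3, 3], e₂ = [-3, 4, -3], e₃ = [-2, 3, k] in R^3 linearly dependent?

The vectors are dependent exactly when the determinant of the matrix with rows e₁, e₂, e₃ vanishes.
Cofactor expansion gives det = -k - 3.
Setting this to zero gives k = -3.

k = -3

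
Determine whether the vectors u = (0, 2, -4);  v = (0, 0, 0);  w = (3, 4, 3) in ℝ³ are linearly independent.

linearly dependent

One of the vectors is the zero vector, so the set is linearly dependent.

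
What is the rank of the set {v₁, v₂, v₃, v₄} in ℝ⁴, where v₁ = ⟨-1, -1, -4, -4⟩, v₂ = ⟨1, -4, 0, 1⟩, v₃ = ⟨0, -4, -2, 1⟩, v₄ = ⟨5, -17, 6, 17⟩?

Row-reduce the 4×4 matrix with these as rows.
The echelon form has 3 nonzero rows, so the rank is 3.

rank 3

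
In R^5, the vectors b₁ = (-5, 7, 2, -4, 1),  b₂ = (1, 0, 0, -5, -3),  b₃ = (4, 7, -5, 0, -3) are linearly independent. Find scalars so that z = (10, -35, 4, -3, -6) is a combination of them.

z = -3b₁ + 3b₂ - 2b₃

Since b₁, b₂, b₃ are independent, the coefficients expressing z are uniquely determined by a linear system.
Back-substitution yields (α₁, α₂, α₃) = (-3, 3, -2).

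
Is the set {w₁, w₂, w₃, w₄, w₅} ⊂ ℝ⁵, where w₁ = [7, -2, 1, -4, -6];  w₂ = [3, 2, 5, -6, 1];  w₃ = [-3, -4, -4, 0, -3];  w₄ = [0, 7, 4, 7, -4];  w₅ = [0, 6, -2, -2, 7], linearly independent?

linearly independent

Form the 5×5 matrix with these as columns; its determinant is -17686.
A nonzero determinant means the columns are linearly independent.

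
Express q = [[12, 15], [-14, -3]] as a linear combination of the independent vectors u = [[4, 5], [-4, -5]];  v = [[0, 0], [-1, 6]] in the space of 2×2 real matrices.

Take coordinate vectors relative to {E₁₁, E₁₂, E₂₁, E₂₂}.
Write q = α₁u + α₂v and equate components.
Back-substitution yields (α₁, α₂) = (3, 2).

q = 3u + 2v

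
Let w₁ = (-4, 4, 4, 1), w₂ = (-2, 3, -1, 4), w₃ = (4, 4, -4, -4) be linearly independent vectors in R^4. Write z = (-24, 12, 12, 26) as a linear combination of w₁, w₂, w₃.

z = 2w₁ + 4w₂ - 2w₃

Write z = c₁w₁ + … + c₃w₃ and equate components.
Back-substitution yields (c₁, c₂, c₃) = (2, 4, -2).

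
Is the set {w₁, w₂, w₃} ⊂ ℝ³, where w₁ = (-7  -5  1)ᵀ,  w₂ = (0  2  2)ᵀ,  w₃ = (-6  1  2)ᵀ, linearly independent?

linearly independent

Form the 3×3 matrix with these as columns; its determinant is 58.
A nonzero determinant means the columns are linearly independent.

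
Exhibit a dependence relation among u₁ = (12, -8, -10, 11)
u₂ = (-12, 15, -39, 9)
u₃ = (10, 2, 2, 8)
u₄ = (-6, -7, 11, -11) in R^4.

u₂ + 3u₃ + 3u₄ = 0

Row-reduce the matrix with u₁, u₂, u₃, u₄ as columns; the null space gives the coefficients.
One solution (up to scaling) is (0, 1, 3, 3).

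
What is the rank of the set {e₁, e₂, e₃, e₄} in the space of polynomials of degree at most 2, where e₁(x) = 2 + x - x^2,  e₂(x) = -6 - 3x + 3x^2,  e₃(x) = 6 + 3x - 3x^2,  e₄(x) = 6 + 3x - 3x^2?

Use coordinates relative to {1, x, x^2}.
Form the matrix with e₁, e₂, e₃, e₄ as columns and reduce.
The echelon form has 1 nonzero row, so the rank is 1.
(With 4 elements in a 3-dimensional space the rank is at most 3.)

1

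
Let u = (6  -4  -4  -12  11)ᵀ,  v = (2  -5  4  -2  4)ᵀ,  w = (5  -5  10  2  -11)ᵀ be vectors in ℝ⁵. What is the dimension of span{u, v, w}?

dim = 3

Put the 5×3 matrix [u|v|w] into echelon form.
Exactly 3 pivots survive; hence the rank is 3.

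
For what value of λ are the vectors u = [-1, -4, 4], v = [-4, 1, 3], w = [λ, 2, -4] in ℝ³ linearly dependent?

Place the vectors as rows of a 3×3 matrix; dependence ⇔ determinant zero.
Expanding, det = 42 - 16*λ.
Solving 42 - 16*λ = 0 yields λ = 21/8.

λ = 21/8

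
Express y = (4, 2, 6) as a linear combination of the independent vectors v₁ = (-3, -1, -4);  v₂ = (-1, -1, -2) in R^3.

y = -v₁ - v₂

Since v₁, v₂ are independent, the coefficients expressing y are uniquely determined by a linear system.
Back-substitution yields (c₁, c₂) = (-1, -1).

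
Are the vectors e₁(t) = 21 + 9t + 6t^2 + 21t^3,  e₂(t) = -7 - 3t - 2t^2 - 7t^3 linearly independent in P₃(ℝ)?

Take coordinates with respect to the standard basis {1, t, …, t^3}.
One vector is a scalar multiple of another, so the set is dependent.

linearly dependent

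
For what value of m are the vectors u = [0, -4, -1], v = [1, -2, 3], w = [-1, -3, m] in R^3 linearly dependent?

m = -17/4

Dependence holds iff the 3×3 matrix [u v w] is singular.
The determinant works out to 4*m + 17.
Solving 4*m + 17 = 0 yields m = -17/4.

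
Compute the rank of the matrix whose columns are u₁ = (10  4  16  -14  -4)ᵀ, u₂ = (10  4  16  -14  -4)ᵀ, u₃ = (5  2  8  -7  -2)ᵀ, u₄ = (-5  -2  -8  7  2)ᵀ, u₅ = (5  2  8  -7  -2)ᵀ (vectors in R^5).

rank 1

Form the matrix with u₁, u₂, u₃, u₄, u₅ as columns and reduce.
Reduction leaves 1 leading entry, giving rank 1.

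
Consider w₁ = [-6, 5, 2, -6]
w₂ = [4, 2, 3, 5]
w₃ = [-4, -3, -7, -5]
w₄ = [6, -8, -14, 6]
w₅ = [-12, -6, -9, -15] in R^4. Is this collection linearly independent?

There are 5 vectors in a 4-dimensional space, so they cannot be linearly independent.

linearly dependent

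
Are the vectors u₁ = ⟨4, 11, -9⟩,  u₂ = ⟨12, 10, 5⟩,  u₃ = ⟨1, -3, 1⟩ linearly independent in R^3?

linearly independent

Form the 3×3 matrix with these as columns; its determinant is 437.
A nonzero determinant means the columns are linearly independent.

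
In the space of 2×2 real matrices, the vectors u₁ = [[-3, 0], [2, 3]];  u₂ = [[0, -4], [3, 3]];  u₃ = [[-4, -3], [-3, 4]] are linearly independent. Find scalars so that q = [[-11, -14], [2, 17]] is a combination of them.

q = u₁ + 2u₂ + 2u₃

Identify each element with its coordinate vector in ℝ⁴ via {E₁₁, E₁₂, E₂₁, E₂₂}.
Write q = a₁u₁ + … + a₃u₃ and equate components.
The system has the unique solution (a₁, a₂, a₃) = (1, 2, 2).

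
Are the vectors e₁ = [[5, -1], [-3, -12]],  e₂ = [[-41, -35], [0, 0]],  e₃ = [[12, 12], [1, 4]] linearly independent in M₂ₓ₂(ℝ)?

Take coordinates with respect to the standard basis {E₁₁, E₁₂, E₂₁, E₂₂}.
Row-reduce the matrix whose columns are e₁, e₂, e₃.
The reduction yields 2 nonzero rows, so the rank is 2.
Since rank 2 < 3, the set is linearly dependent.

linearly dependent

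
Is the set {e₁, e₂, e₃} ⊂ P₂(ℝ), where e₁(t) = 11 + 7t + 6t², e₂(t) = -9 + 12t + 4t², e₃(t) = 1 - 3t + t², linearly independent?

Write each element as a coordinate vector in ℝ³ using {1, t, t²}.
Form the 3×3 matrix with these as columns; its determinant is 445.
A nonzero determinant means the columns are linearly independent.

linearly independent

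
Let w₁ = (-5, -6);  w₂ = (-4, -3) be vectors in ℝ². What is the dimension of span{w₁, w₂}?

dim = 2

Row-reduce the 2×2 matrix with these as rows.
Reduction leaves 2 leading entries, giving rank 2.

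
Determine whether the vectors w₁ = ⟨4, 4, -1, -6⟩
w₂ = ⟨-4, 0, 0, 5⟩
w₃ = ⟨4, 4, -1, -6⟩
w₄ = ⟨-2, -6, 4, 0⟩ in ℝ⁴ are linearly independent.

Two of the vectors are equal, giving an immediate dependence.

linearly dependent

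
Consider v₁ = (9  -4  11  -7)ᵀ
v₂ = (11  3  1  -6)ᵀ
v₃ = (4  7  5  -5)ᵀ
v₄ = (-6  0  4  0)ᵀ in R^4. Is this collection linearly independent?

linearly independent

Row-reduce the matrix whose columns are v₁, v₂, v₃, v₄.
The reduction yields 4 nonzero rows, so the rank is 4.
Since rank = 4 (the number of vectors), the set is linearly independent.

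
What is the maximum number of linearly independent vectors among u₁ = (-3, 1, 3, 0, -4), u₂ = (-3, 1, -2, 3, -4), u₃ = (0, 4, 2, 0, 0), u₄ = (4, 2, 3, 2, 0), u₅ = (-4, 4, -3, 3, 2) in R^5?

5

Form the matrix with u₁, u₂, u₃, u₄, u₅ as columns and reduce.
The echelon form has 5 nonzero rows, so the rank is 5.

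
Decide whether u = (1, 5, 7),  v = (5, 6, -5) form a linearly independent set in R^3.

linearly independent

Place the vectors as rows of a 2×3 matrix and reduce to echelon form.
The reduction yields 2 nonzero rows, so the rank is 2.
Since rank = 2 (the number of vectors), the set is linearly independent.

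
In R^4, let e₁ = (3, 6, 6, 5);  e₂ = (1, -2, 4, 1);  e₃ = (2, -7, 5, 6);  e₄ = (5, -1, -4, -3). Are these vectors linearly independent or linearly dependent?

linearly independent

Form the 4×4 matrix with these as columns; its determinant is -1566.
A nonzero determinant means the columns are linearly independent.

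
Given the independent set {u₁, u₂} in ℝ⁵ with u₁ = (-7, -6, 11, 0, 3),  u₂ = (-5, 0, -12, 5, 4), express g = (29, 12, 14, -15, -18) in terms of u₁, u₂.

Set up the augmented matrix [u₁ | u₂ | g] and row-reduce.
Back-substitution yields (α₁, α₂) = (-2, -3).

g = -2u₁ - 3u₂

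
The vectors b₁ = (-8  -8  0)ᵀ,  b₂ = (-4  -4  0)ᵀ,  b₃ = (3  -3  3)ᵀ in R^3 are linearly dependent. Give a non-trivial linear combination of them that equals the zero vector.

Write the vectors as columns of a matrix and find a nonzero vector in its null space.
The free variable yields coefficients (1, -2, 0) (any nonzero multiple also works).

b₁ - 2b₂ = 0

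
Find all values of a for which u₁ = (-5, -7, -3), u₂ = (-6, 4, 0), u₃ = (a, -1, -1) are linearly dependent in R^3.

a = -11/3

The vectors are dependent exactly when the determinant of the matrix with rows u₁, u₂, u₃ vanishes.
Expanding, det = 12*a + 44.
Solving 12*a + 44 = 0 yields a = -11/3.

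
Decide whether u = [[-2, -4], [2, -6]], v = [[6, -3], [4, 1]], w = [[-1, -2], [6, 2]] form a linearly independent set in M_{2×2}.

linearly independent

Write each element as a coordinate vector in ℝ⁴ using {E₁₁, E₁₂, E₂₁, E₂₂}.
Place the vectors as rows of a 3×4 matrix and reduce to echelon form.
The reduction yields 3 nonzero rows, so the rank is 3.
Since rank = 3 (the number of vectors), the set is linearly independent.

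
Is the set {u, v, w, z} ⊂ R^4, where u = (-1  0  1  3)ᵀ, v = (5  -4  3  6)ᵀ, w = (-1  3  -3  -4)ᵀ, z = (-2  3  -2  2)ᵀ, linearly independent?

Row-reduce the matrix whose columns are u, v, w, z.
The reduction yields 4 nonzero rows, so the rank is 4.
Since rank = 4 (the number of vectors), the set is linearly independent.

linearly independent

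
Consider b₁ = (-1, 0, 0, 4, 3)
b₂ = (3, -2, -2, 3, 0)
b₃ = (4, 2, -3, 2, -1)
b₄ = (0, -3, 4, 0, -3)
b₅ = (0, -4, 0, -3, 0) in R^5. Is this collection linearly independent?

linearly independent

The matrix [b₁|b₂|b₃|b₄|b₅] has determinant -285.
A nonzero determinant means the columns are linearly independent.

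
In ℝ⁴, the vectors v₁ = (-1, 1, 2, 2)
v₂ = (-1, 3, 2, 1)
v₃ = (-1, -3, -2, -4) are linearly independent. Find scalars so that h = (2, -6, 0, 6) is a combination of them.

Solve the system with v₁, v₂, v₃ as columns and h as the right-hand side.
Back-substitution yields (c₁, c₂, c₃) = (3, -4, -1).

h = 3v₁ - 4v₂ - v₃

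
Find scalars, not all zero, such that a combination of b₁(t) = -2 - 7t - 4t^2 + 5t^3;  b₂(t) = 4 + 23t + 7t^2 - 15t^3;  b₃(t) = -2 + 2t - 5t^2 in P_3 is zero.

3b₁ + b₂ - b₃ = 0

Take coordinates with respect to {1, t, …, t^3}.
Row-reduce the matrix with b₁, b₂, b₃ as columns; the null space gives the coefficients.
A generator of the null space is (3, 1, -1).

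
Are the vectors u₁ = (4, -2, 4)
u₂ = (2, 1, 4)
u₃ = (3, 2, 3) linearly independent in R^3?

linearly independent

Row-reduce the matrix whose columns are u₁, u₂, u₃.
The reduction yields 3 nonzero rows, so the rank is 3.
Since rank = 3 (the number of vectors), the set is linearly independent.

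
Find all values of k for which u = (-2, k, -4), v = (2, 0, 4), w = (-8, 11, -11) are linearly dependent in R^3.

k = 0

Place the vectors as rows of a 3×3 matrix; dependence ⇔ determinant zero.
Cofactor expansion gives det = -10*k.
Setting this to zero gives k = 0.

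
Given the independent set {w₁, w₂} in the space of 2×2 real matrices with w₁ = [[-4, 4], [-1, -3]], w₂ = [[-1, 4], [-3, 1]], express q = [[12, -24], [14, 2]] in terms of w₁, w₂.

Take coordinate vectors relative to {E₁₁, E₁₂, E₂₁, E₂₂}.
Set up the augmented matrix [w₁ | w₂ | q] and row-reduce.
The system has the unique solution (a₁, a₂) = (-2, -4).

q = -2w₁ - 4w₂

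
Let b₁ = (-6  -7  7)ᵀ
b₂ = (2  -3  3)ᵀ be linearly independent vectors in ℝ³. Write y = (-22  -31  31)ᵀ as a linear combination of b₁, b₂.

y = 4b₁ + b₂

Since b₁, b₂ are independent, the coefficients expressing y are uniquely determined by a linear system.
The system has the unique solution (c₁, c₂) = (4, 1).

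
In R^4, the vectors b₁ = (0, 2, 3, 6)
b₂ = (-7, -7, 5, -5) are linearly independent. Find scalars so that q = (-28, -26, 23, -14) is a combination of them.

q = b₁ + 4b₂

Solve the system with b₁, b₂ as columns and q as the right-hand side.
Back-substitution yields (a₁, a₂) = (1, 4).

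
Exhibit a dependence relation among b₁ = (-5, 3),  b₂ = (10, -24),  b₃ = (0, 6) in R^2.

Set up α₁b₁ + … + α₃b₃ = 0 and solve the homogeneous system.
A generator of the null space is (2, 1, 3).

2b₁ + b₂ + 3b₃ = 0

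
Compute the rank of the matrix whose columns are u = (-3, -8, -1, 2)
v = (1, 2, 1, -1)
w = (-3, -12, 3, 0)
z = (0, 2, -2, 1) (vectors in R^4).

Put the 4×4 matrix [u|v|w|z] into echelon form.
Reduction leaves 2 leading entries, giving rank 2.

rank 2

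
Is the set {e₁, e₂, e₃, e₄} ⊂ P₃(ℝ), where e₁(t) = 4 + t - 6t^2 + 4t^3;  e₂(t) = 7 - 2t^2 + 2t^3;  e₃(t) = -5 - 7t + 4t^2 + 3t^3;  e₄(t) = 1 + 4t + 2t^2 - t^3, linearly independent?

Take coordinates with respect to the standard basis {1, t, …, t^3}.
Form the 4×4 matrix with these as columns; its determinant is 916.
A nonzero determinant means the columns are linearly independent.

linearly independent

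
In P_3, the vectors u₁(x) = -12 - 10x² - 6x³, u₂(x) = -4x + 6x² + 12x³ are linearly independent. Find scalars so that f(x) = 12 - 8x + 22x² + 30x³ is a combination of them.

Identify each element with its coordinate vector in ℝ⁴ via {1, x, …, x³}.
Solve the system with u₁, u₂ as columns and f as the right-hand side.
The system has the unique solution (α₁, α₂) = (-1, 2).

f = -u₁ + 2u₂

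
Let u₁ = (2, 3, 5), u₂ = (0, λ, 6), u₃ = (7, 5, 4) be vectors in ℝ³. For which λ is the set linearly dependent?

The set is linearly dependent precisely when det[u₁; u₂; u₃] = 0.
Cofactor expansion gives det = 66 - 27*λ.
This vanishes exactly when λ = 22/9.

λ = 22/9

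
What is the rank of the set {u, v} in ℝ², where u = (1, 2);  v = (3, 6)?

rank 1

Row-reduce the 2×2 matrix with these as rows.
The echelon form has 1 nonzero row, so the rank is 1.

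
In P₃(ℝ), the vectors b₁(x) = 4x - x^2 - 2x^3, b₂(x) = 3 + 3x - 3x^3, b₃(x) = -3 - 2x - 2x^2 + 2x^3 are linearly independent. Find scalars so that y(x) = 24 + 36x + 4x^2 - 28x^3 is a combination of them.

Work in coordinates with respect to the standard basis {1, x, …, x^3}.
Write y = c₁b₁ + … + c₃b₃ and equate components.
Back-substitution yields (c₁, c₂, c₃) = (4, 4, -4).

y = 4b₁ + 4b₂ - 4b₃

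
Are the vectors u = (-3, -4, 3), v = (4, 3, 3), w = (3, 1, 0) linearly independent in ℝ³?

linearly independent

Place the vectors as rows of a 3×3 matrix and reduce to echelon form.
The reduction yields 3 nonzero rows, so the rank is 3.
Since rank = 3 (the number of vectors), the set is linearly independent.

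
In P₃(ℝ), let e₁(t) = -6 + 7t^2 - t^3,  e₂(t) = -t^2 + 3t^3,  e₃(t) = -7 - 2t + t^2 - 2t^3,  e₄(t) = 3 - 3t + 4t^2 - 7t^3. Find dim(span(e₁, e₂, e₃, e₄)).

dim = 4

Use coordinates relative to {1, t, …, t^3}.
Row-reduce the 4×4 matrix with these as rows.
The echelon form has 4 nonzero rows, so the rank is 4.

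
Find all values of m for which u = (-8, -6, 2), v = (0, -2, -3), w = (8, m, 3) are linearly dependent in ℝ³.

Place the vectors as rows of a 3×3 matrix; dependence ⇔ determinant zero.
Expanding, det = 224 - 24*m.
Solving 224 - 24*m = 0 yields m = 28/3.

m = 28/3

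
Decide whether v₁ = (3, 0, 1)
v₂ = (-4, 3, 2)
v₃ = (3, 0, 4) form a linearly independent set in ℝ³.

The matrix [v₁|v₂|v₃] has determinant 27.
A nonzero determinant means the columns are linearly independent.

linearly independent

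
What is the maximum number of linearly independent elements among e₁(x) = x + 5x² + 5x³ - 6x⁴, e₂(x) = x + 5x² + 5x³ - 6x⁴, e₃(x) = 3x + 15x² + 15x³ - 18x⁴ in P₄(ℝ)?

Represent each element by its coordinate vector in ℝ⁵.
Apply Gaussian elimination to the matrix whose rows are e₁, e₂, e₃.
There is 1 pivot column, so rank = 1.

1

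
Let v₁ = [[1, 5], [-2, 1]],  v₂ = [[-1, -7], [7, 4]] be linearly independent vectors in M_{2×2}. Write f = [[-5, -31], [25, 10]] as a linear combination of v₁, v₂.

Take coordinate vectors relative to {E₁₁, E₁₂, E₂₁, E₂₂}.
Solve the system with v₁, v₂ as columns and f as the right-hand side.
Row-reducing the augmented matrix gives the unique coefficients (a₁, a₂) = (-2, 3).

f = -2v₁ + 3v₂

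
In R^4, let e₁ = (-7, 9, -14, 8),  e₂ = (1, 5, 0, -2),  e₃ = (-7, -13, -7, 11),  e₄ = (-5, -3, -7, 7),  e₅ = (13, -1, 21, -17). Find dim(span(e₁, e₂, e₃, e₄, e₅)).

Form the matrix with e₁, e₂, e₃, e₄, e₅ as columns and reduce.
Reduction leaves 2 leading entries, giving rank 2.
(With 5 elements in a 4-dimensional space the rank is at most 4.)

dim = 2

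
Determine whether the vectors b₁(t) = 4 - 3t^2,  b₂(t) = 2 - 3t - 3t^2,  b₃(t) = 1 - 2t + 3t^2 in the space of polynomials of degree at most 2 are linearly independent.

linearly independent

Write each element as a coordinate vector in ℝ³ using {1, t, t^2}.
Row-reduce the matrix whose columns are b₁, b₂, b₃.
The reduction yields 3 nonzero rows, so the rank is 3.
Since rank = 3 (the number of vectors), the set is linearly independent.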